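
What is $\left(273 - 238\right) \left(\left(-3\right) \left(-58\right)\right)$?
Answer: $6090$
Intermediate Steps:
$\left(273 - 238\right) \left(\left(-3\right) \left(-58\right)\right) = 35 \cdot 174 = 6090$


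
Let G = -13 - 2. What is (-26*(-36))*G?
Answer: -14040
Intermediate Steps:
G = -15
(-26*(-36))*G = -26*(-36)*(-15) = 936*(-15) = -14040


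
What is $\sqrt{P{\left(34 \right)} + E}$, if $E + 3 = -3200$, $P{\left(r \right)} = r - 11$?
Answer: $2 i \sqrt{795} \approx 56.391 i$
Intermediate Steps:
$P{\left(r \right)} = -11 + r$ ($P{\left(r \right)} = r - 11 = -11 + r$)
$E = -3203$ ($E = -3 - 3200 = -3203$)
$\sqrt{P{\left(34 \right)} + E} = \sqrt{\left(-11 + 34\right) - 3203} = \sqrt{23 - 3203} = \sqrt{-3180} = 2 i \sqrt{795}$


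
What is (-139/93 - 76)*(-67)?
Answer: 482869/93 ≈ 5192.1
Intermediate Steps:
(-139/93 - 76)*(-67) = -7207/93*(-67) = 482869/93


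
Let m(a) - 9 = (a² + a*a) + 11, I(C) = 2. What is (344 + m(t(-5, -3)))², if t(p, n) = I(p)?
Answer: 138384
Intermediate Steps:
t(p, n) = 2
m(a) = 20 + 2*a² (m(a) = 9 + ((a² + a*a) + 11) = 9 + ((a² + a²) + 11) = 9 + (2*a² + 11) = 9 + (11 + 2*a²) = 20 + 2*a²)
(344 + m(t(-5, -3)))² = (344 + (20 + 2*2²))² = (344 + (20 + 2*4))² = (344 + (20 + 8))² = (344 + 28)² = 372² = 138384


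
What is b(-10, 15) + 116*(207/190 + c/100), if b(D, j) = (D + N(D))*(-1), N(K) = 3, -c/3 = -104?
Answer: 235267/475 ≈ 495.30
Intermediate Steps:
c = 312 (c = -3*(-104) = 312)
b(D, j) = -3 - D (b(D, j) = (D + 3)*(-1) = (3 + D)*(-1) = -3 - D)
b(-10, 15) + 116*(207/190 + c/100) = (-3 - 1*(-10)) + 116*(207/190 + 312/100) = (-3 + 10) + 116*(207*(1/190) + 312*(1/100)) = 7 + 116*(207/190 + 78/25) = 7 + 116*(3999/950) = 7 + 231942/475 = 235267/475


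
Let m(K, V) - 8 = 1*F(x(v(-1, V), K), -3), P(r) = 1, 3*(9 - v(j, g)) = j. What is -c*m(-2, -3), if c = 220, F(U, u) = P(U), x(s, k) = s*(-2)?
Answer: -1980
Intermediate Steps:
v(j, g) = 9 - j/3
x(s, k) = -2*s
F(U, u) = 1
m(K, V) = 9 (m(K, V) = 8 + 1*1 = 8 + 1 = 9)
-c*m(-2, -3) = -220*9 = -1*1980 = -1980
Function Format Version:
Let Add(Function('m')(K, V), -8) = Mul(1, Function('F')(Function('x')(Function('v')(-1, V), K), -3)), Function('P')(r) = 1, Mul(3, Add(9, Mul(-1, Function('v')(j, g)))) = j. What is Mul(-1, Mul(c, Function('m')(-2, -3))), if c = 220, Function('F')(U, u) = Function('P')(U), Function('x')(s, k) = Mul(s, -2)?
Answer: -1980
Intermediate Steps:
Function('v')(j, g) = Add(9, Mul(Rational(-1, 3), j))
Function('x')(s, k) = Mul(-2, s)
Function('F')(U, u) = 1
Function('m')(K, V) = 9 (Function('m')(K, V) = Add(8, Mul(1, 1)) = Add(8, 1) = 9)
Mul(-1, Mul(c, Function('m')(-2, -3))) = Mul(-1, Mul(220, 9)) = Mul(-1, 1980) = -1980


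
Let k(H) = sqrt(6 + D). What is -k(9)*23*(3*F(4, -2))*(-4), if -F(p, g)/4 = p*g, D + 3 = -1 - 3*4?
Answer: 8832*I*sqrt(10) ≈ 27929.0*I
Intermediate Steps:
D = -16 (D = -3 + (-1 - 3*4) = -3 + (-1 - 12) = -3 - 13 = -16)
F(p, g) = -4*g*p (F(p, g) = -4*p*g = -4*g*p)
k(H) = I*sqrt(10) (k(H) = sqrt(6 - 16) = sqrt(-10) = I*sqrt(10))
-k(9)*23*(3*F(4, -2))*(-4) = -(I*sqrt(10))*23*(3*(-4*(-2)*4))*(-4) = -23*I*sqrt(10)*(3*32)*(-4) = -23*I*sqrt(10)*96*(-4) = -23*I*sqrt(10)*(-384) = -(-8832)*I*sqrt(10) = 8832*I*sqrt(10)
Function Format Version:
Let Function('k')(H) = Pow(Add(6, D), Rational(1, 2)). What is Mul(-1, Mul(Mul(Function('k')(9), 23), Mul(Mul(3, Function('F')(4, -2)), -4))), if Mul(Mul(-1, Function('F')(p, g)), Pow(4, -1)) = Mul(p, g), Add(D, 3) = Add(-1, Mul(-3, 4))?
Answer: Mul(8832, I, Pow(10, Rational(1, 2))) ≈ Mul(27929., I)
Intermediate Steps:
D = -16 (D = Add(-3, Add(-1, Mul(-3, 4))) = Add(-3, Add(-1, -12)) = Add(-3, -13) = -16)
Function('F')(p, g) = Mul(-4, g, p) (Function('F')(p, g) = Mul(-4, Mul(p, g)) = Mul(-4, Mul(g, p)) = Mul(-4, g, p))
Function('k')(H) = Mul(I, Pow(10, Rational(1, 2))) (Function('k')(H) = Pow(Add(6, -16), Rational(1, 2)) = Pow(-10, Rational(1, 2)) = Mul(I, Pow(10, Rational(1, 2))))
Mul(-1, Mul(Mul(Function('k')(9), 23), Mul(Mul(3, Function('F')(4, -2)), -4))) = Mul(-1, Mul(Mul(Mul(I, Pow(10, Rational(1, 2))), 23), Mul(Mul(3, Mul(-4, -2, 4)), -4))) = Mul(-1, Mul(Mul(23, I, Pow(10, Rational(1, 2))), Mul(Mul(3, 32), -4))) = Mul(-1, Mul(Mul(23, I, Pow(10, Rational(1, 2))), Mul(96, -4))) = Mul(-1, Mul(Mul(23, I, Pow(10, Rational(1, 2))), -384)) = Mul(-1, Mul(-8832, I, Pow(10, Rational(1, 2)))) = Mul(8832, I, Pow(10, Rational(1, 2)))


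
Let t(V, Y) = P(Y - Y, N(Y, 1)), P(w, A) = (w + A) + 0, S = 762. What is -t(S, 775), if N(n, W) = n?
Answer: -775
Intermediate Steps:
P(w, A) = A + w (P(w, A) = (A + w) + 0 = A + w)
t(V, Y) = Y (t(V, Y) = Y + (Y - Y) = Y + 0 = Y)
-t(S, 775) = -1*775 = -775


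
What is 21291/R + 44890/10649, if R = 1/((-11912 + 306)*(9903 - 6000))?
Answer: -10270367983610372/10649 ≈ -9.6444e+11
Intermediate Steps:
R = -1/45298218 (R = 1/(-11606*3903) = 1/(-45298218) = -1/45298218 ≈ -2.2076e-8)
21291/R + 44890/10649 = 21291/(-1/45298218) + 44890/10649 = 21291*(-45298218) + 44890*(1/10649) = -964444359438 + 44890/10649 = -10270367983610372/10649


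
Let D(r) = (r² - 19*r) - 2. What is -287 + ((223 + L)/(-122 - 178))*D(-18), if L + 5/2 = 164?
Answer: -85352/75 ≈ -1138.0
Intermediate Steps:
L = 323/2 (L = -5/2 + 164 = 323/2 ≈ 161.50)
D(r) = -2 + r² - 19*r
-287 + ((223 + L)/(-122 - 178))*D(-18) = -287 + ((223 + 323/2)/(-122 - 178))*(-2 + (-18)² - 19*(-18)) = -287 + ((769/2)/(-300))*(-2 + 324 + 342) = -287 + ((769/2)*(-1/300))*664 = -287 - 769/600*664 = -287 - 63827/75 = -85352/75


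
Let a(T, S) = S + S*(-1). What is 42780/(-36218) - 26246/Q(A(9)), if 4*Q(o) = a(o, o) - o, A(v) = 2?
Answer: 950556238/18109 ≈ 52491.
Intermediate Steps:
a(T, S) = 0 (a(T, S) = S - S = 0)
Q(o) = -o/4 (Q(o) = (0 - o)/4 = (-o)/4 = -o/4)
42780/(-36218) - 26246/Q(A(9)) = 42780/(-36218) - 26246/((-¼*2)) = 42780*(-1/36218) - 26246/(-½) = -21390/18109 - 26246*(-2) = -21390/18109 + 52492 = 950556238/18109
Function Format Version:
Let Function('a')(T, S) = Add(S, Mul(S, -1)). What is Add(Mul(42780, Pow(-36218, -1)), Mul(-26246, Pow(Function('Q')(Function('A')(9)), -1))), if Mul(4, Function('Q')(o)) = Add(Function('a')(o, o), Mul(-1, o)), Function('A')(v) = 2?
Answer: Rational(950556238, 18109) ≈ 52491.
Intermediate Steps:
Function('a')(T, S) = 0 (Function('a')(T, S) = Add(S, Mul(-1, S)) = 0)
Function('Q')(o) = Mul(Rational(-1, 4), o) (Function('Q')(o) = Mul(Rational(1, 4), Add(0, Mul(-1, o))) = Mul(Rational(1, 4), Mul(-1, o)) = Mul(Rational(-1, 4), o))
Add(Mul(42780, Pow(-36218, -1)), Mul(-26246, Pow(Function('Q')(Function('A')(9)), -1))) = Add(Mul(42780, Pow(-36218, -1)), Mul(-26246, Pow(Mul(Rational(-1, 4), 2), -1))) = Add(Mul(42780, Rational(-1, 36218)), Mul(-26246, Pow(Rational(-1, 2), -1))) = Add(Rational(-21390, 18109), Mul(-26246, -2)) = Add(Rational(-21390, 18109), 52492) = Rational(950556238, 18109)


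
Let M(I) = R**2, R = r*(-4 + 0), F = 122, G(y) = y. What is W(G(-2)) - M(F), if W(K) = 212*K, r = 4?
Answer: -680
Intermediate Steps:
R = -16 (R = 4*(-4 + 0) = 4*(-4) = -16)
M(I) = 256 (M(I) = (-16)**2 = 256)
W(G(-2)) - M(F) = 212*(-2) - 1*256 = -424 - 256 = -680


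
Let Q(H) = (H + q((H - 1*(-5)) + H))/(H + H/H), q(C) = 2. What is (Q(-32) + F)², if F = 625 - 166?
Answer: 203319081/961 ≈ 2.1157e+5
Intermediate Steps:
F = 459
Q(H) = (2 + H)/(1 + H) (Q(H) = (H + 2)/(H + H/H) = (2 + H)/(H + 1) = (2 + H)/(1 + H))
(Q(-32) + F)² = ((2 - 32)/(1 - 32) + 459)² = (-30/(-31) + 459)² = (-1/31*(-30) + 459)² = (30/31 + 459)² = (14259/31)² = 203319081/961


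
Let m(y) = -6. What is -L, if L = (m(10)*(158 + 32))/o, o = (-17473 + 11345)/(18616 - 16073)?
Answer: -724755/1532 ≈ -473.08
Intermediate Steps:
o = -6128/2543 ≈ -2.4098
L = 724755/1532 (L = (-6*(158 + 32))/(-6128/2543) = -6*190*(-2543/6128) = -1140*(-2543/6128) = 724755/1532 ≈ 473.08)
-L = -1*724755/1532 = -724755/1532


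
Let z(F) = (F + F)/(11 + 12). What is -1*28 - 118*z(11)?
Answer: -3240/23 ≈ -140.87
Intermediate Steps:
z(F) = 2*F/23 (z(F) = (2*F)/23 = (2*F)*(1/23) = 2*F/23)
-1*28 - 118*z(11) = -1*28 - 236*11/23 = -28 - 118*22/23 = -28 - 2596/23 = -3240/23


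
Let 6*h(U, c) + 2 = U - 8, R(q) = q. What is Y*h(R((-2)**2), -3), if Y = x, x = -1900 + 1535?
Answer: 365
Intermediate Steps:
h(U, c) = -5/3 + U/6 (h(U, c) = -1/3 + (U - 8)/6 = -1/3 + (-8 + U)/6 = -1/3 + (-4/3 + U/6) = -5/3 + U/6)
x = -365
Y = -365
Y*h(R((-2)**2), -3) = -365*(-5/3 + (1/6)*(-2)**2) = -365*(-5/3 + (1/6)*4) = -365*(-5/3 + 2/3) = -365*(-1) = 365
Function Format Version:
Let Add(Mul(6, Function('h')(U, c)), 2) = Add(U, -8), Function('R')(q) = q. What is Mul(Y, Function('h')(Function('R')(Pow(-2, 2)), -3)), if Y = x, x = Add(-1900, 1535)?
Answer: 365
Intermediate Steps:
Function('h')(U, c) = Add(Rational(-5, 3), Mul(Rational(1, 6), U)) (Function('h')(U, c) = Add(Rational(-1, 3), Mul(Rational(1, 6), Add(U, -8))) = Add(Rational(-1, 3), Mul(Rational(1, 6), Add(-8, U))) = Add(Rational(-1, 3), Add(Rational(-4, 3), Mul(Rational(1, 6), U))) = Add(Rational(-5, 3), Mul(Rational(1, 6), U)))
x = -365
Y = -365
Mul(Y, Function('h')(Function('R')(Pow(-2, 2)), -3)) = Mul(-365, Add(Rational(-5, 3), Mul(Rational(1, 6), Pow(-2, 2)))) = Mul(-365, Add(Rational(-5, 3), Mul(Rational(1, 6), 4))) = Mul(-365, Add(Rational(-5, 3), Rational(2, 3))) = Mul(-365, -1) = 365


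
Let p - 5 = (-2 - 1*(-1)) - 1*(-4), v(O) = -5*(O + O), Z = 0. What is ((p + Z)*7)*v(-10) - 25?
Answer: 5575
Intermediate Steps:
v(O) = -10*O
p = 8 (p = 5 + ((-2 - 1*(-1)) - 1*(-4)) = 5 + ((-2 + 1) + 4) = 5 + (-1 + 4) = 5 + 3 = 8)
((p + Z)*7)*v(-10) - 25 = ((8 + 0)*7)*(-10*(-10)) - 25 = (8*7)*100 - 25 = 56*100 - 25 = 5600 - 25 = 5575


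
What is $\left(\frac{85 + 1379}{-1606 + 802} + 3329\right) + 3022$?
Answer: $\frac{425395}{67} \approx 6349.2$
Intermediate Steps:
$\left(\frac{85 + 1379}{-1606 + 802} + 3329\right) + 3022 = \left(\frac{1464}{-804} + 3329\right) + 3022 = \left(1464 \left(- \frac{1}{804}\right) + 3329\right) + 3022 = \left(- \frac{122}{67} + 3329\right) + 3022 = \frac{222921}{67} + 3022 = \frac{425395}{67}$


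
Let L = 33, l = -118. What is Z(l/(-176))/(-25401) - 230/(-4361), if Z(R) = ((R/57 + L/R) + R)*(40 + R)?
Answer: -13059209694053/480814838905632 ≈ -0.027161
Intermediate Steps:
Z(R) = (40 + R)*(33/R + 58*R/57) (Z(R) = ((R/57 + 33/R) + R)*(40 + R) = ((33/R + R/57) + R)*(40 + R) = (33/R + 58*R/57)*(40 + R) = (40 + R)*(33/R + 58*R/57))
Z(l/(-176))/(-25401) - 230/(-4361) = ((75240 + (-118/(-176))*(1881 + 58*(-118/(-176))² + 2320*(-118/(-176))))/(57*((-118/(-176)))))/(-25401) - 230/(-4361) = ((75240 + (-118*(-1/176))*(1881 + 58*(-118*(-1/176))² + 2320*(-118*(-1/176))))/(57*((-118*(-1/176)))))*(-1/25401) - 230*(-1/4361) = ((75240 + 59*(1881 + 58*(59/88)² + 2320*(59/88))/88)/(57*(59/88)))*(-1/25401) + 230/4361 = ((1/57)*(88/59)*(75240 + 59*(1881 + 58*(3481/7744) + 17110/11)/88))*(-1/25401) + 230/4361 = ((1/57)*(88/59)*(75240 + 59*(1881 + 100949/3872 + 17110/11)/88))*(-1/25401) + 230/4361 = ((1/57)*(88/59)*(75240 + (59/88)*(13406901/3872)))*(-1/25401) + 230/4361 = ((1/57)*(88/59)*(75240 + 791007159/340736))*(-1/25401) + 230/4361 = ((1/57)*(88/59)*(26427983799/340736))*(-1/25401) + 230/4361 = (8809327933/4340512)*(-1/25401) + 230/4361 = -8809327933/110253345312 + 230/4361 = -13059209694053/480814838905632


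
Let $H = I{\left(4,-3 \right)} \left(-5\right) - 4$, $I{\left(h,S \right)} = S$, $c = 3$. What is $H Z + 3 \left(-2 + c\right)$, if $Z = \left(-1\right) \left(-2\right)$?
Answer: $25$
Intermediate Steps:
$H = 11$ ($H = \left(-3\right) \left(-5\right) - 4 = 15 - 4 = 11$)
$Z = 2$
$H Z + 3 \left(-2 + c\right) = 11 \cdot 2 + 3 \left(-2 + 3\right) = 22 + 3 \cdot 1 = 22 + 3 = 25$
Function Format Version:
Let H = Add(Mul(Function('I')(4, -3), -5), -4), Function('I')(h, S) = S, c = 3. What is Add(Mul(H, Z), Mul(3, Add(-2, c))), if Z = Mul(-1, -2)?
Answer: 25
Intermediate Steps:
H = 11 (H = Add(Mul(-3, -5), -4) = Add(15, -4) = 11)
Z = 2
Add(Mul(H, Z), Mul(3, Add(-2, c))) = Add(Mul(11, 2), Mul(3, Add(-2, 3))) = Add(22, Mul(3, 1)) = Add(22, 3) = 25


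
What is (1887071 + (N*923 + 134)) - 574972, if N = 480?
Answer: 1755273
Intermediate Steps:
(1887071 + (N*923 + 134)) - 574972 = (1887071 + (480*923 + 134)) - 574972 = (1887071 + (443040 + 134)) - 574972 = (1887071 + 443174) - 574972 = 2330245 - 574972 = 1755273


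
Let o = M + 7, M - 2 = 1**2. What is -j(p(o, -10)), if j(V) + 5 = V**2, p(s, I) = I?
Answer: -95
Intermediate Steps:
M = 3 (M = 2 + 1**2 = 2 + 1 = 3)
o = 10 (o = 3 + 7 = 10)
j(V) = -5 + V**2
-j(p(o, -10)) = -(-5 + (-10)**2) = -(-5 + 100) = -1*95 = -95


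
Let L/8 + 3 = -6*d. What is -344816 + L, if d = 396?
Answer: -363848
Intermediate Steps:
L = -19032 (L = -24 + 8*(-6*396) = -24 + 8*(-2376) = -24 - 19008 = -19032)
-344816 + L = -344816 - 19032 = -363848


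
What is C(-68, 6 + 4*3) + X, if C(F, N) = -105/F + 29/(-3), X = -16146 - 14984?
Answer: -6352177/204 ≈ -31138.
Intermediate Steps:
X = -31130
C(F, N) = -29/3 - 105/F (C(F, N) = -105/F + 29*(-⅓) = -105/F - 29/3 = -29/3 - 105/F)
C(-68, 6 + 4*3) + X = (-29/3 - 105/(-68)) - 31130 = (-29/3 - 105*(-1/68)) - 31130 = (-29/3 + 105/68) - 31130 = -1657/204 - 31130 = -6352177/204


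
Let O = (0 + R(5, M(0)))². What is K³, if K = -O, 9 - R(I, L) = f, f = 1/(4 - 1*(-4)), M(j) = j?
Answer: -128100283921/262144 ≈ -4.8866e+5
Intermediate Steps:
f = ⅛ (f = 1/(4 + 4) = 1/8 = ⅛ ≈ 0.12500)
R(I, L) = 71/8 (R(I, L) = 9 - 1*⅛ = 9 - ⅛ = 71/8)
O = 5041/64 (O = (0 + 71/8)² = (71/8)² = 5041/64 ≈ 78.766)
K = -5041/64 (K = -1*5041/64 = -5041/64 ≈ -78.766)
K³ = (-5041/64)³ = -128100283921/262144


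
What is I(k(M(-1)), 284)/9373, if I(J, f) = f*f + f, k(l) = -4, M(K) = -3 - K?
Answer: 80940/9373 ≈ 8.6354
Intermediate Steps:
I(J, f) = f + f² (I(J, f) = f² + f = f + f²)
I(k(M(-1)), 284)/9373 = (284*(1 + 284))/9373 = (284*285)*(1/9373) = 80940*(1/9373) = 80940/9373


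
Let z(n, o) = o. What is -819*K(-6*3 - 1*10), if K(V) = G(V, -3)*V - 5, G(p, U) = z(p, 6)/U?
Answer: -41769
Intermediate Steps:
G(p, U) = 6/U
K(V) = -5 - 2*V (K(V) = (6/(-3))*V - 5 = (6*(-⅓))*V - 5 = -2*V - 5 = -5 - 2*V)
-819*K(-6*3 - 1*10) = -819*(-5 - 2*(-6*3 - 1*10)) = -819*(-5 - 2*(-18 - 10)) = -819*(-5 - 2*(-28)) = -819*(-5 + 56) = -819*51 = -41769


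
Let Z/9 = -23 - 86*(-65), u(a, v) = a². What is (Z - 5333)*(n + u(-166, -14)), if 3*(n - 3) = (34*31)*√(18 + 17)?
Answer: 1233816430 + 47187580*√35/3 ≈ 1.3269e+9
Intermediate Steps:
Z = 50103 (Z = 9*(-23 - 86*(-65)) = 9*(-23 + 5590) = 9*5567 = 50103)
n = 3 + 1054*√35/3 (n = 3 + ((34*31)*√(18 + 17))/3 = 3 + (1054*√35)/3 = 3 + 1054*√35/3 ≈ 2081.5)
(Z - 5333)*(n + u(-166, -14)) = (50103 - 5333)*((3 + 1054*√35/3) + (-166)²) = 44770*((3 + 1054*√35/3) + 27556) = 44770*(27559 + 1054*√35/3) = 1233816430 + 47187580*√35/3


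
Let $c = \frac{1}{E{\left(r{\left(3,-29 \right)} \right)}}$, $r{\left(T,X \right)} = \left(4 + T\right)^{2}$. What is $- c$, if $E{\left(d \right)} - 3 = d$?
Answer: $- \frac{1}{52} \approx -0.019231$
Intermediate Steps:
$E{\left(d \right)} = 3 + d$
$c = \frac{1}{52}$ ($c = \frac{1}{3 + \left(4 + 3\right)^{2}} = \frac{1}{3 + 7^{2}} = \frac{1}{3 + 49} = \frac{1}{52} \approx 0.019231$)
$- c = \left(-1\right) \frac{1}{52} = - \frac{1}{52}$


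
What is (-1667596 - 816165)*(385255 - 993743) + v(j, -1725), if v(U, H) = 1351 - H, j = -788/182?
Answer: 1511338766444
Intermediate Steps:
j = -394/91 (j = -788*1/182 = -394/91 ≈ -4.3297)
(-1667596 - 816165)*(385255 - 993743) + v(j, -1725) = (-1667596 - 816165)*(385255 - 993743) + (1351 - 1*(-1725)) = -2483761*(-608488) + (1351 + 1725) = 1511338763368 + 3076 = 1511338766444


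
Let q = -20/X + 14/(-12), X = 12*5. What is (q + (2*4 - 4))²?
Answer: 25/4 ≈ 6.2500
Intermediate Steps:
X = 60
q = -3/2 (q = -20/60 + 14/(-12) = -20*1/60 + 14*(-1/12) = -⅓ - 7/6 = -3/2 ≈ -1.5000)
(q + (2*4 - 4))² = (-3/2 + (2*4 - 4))² = (-3/2 + (8 - 4))² = (-3/2 + 4)² = (5/2)² = 25/4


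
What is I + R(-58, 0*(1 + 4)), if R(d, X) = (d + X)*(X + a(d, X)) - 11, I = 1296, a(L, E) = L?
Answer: 4649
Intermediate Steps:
R(d, X) = -11 + (X + d)² (R(d, X) = (d + X)*(X + d) - 11 = (X + d)*(X + d) - 11 = (X + d)² - 11 = -11 + (X + d)²)
I + R(-58, 0*(1 + 4)) = 1296 + (-11 + (0*(1 + 4))² + (-58)² + 2*(0*(1 + 4))*(-58)) = 1296 + (-11 + (0*5)² + 3364 + 2*(0*5)*(-58)) = 1296 + (-11 + 0² + 3364 + 2*0*(-58)) = 1296 + (-11 + 0 + 3364 + 0) = 1296 + 3353 = 4649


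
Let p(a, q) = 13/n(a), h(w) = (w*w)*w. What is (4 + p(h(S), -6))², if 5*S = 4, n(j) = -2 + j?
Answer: 776161/34596 ≈ 22.435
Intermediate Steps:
S = ⅘ (S = (⅕)*4 = ⅘ ≈ 0.80000)
h(w) = w³ (h(w) = w²*w = w³)
p(a, q) = 13/(-2 + a)
(4 + p(h(S), -6))² = (4 + 13/(-2 + (⅘)³))² = (4 + 13/(-2 + 64/125))² = (4 + 13/(-186/125))² = (4 + 13*(-125/186))² = (4 - 1625/186)² = (-881/186)² = 776161/34596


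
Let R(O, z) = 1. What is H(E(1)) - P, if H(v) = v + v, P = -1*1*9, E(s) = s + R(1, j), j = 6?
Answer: 13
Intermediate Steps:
E(s) = 1 + s (E(s) = s + 1 = 1 + s)
P = -9 (P = -1*9 = -9)
H(v) = 2*v
H(E(1)) - P = 2*(1 + 1) - 1*(-9) = 2*2 + 9 = 4 + 9 = 13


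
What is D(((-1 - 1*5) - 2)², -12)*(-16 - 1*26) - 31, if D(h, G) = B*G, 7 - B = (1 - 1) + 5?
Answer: 977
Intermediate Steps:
B = 2 (B = 7 - ((1 - 1) + 5) = 7 - (0 + 5) = 7 - 1*5 = 7 - 5 = 2)
D(h, G) = 2*G
D(((-1 - 1*5) - 2)², -12)*(-16 - 1*26) - 31 = (2*(-12))*(-16 - 1*26) - 31 = -24*(-16 - 26) - 31 = -24*(-42) - 31 = 1008 - 31 = 977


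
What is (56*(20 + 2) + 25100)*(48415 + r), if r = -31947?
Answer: 433635376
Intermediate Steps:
(56*(20 + 2) + 25100)*(48415 + r) = (56*(20 + 2) + 25100)*(48415 - 31947) = (56*22 + 25100)*16468 = (1232 + 25100)*16468 = 26332*16468 = 433635376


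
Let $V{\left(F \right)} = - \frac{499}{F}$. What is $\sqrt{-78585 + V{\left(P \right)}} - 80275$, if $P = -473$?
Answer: $-80275 + \frac{i \sqrt{17581507438}}{473} \approx -80275.0 + 280.33 i$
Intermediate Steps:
$\sqrt{-78585 + V{\left(P \right)}} - 80275 = \sqrt{-78585 - \frac{499}{-473}} - 80275 = \sqrt{-78585 - - \frac{499}{473}} - 80275 = \sqrt{-78585 + \frac{499}{473}} - 80275 = \sqrt{- \frac{37170206}{473}} - 80275 = \frac{i \sqrt{17581507438}}{473} - 80275 = -80275 + \frac{i \sqrt{17581507438}}{473}$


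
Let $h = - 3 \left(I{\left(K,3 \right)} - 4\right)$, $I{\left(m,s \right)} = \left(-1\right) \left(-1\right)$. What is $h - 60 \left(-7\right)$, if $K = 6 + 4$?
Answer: $429$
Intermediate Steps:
$K = 10$
$I{\left(m,s \right)} = 1$
$h = 9$ ($h = - 3 \left(1 - 4\right) = \left(-3\right) \left(-3\right) = 9$)
$h - 60 \left(-7\right) = 9 - 60 \left(-7\right) = 9 - -420 = 9 + 420 = 429$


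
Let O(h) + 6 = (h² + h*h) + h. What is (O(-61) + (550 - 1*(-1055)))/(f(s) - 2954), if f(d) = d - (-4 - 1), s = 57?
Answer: -2245/723 ≈ -3.1051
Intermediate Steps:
f(d) = 5 + d (f(d) = d - 1*(-5) = d + 5 = 5 + d)
O(h) = -6 + h + 2*h² (O(h) = -6 + ((h² + h*h) + h) = -6 + ((h² + h²) + h) = -6 + (2*h² + h) = -6 + (h + 2*h²) = -6 + h + 2*h²)
(O(-61) + (550 - 1*(-1055)))/(f(s) - 2954) = ((-6 - 61 + 2*(-61)²) + (550 - 1*(-1055)))/((5 + 57) - 2954) = ((-6 - 61 + 2*3721) + (550 + 1055))/(62 - 2954) = ((-6 - 61 + 7442) + 1605)/(-2892) = (7375 + 1605)*(-1/2892) = 8980*(-1/2892) = -2245/723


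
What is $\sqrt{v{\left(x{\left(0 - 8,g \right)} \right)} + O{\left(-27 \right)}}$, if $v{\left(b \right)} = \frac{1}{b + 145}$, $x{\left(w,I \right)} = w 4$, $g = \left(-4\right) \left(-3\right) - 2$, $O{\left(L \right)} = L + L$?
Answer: $\frac{i \sqrt{689413}}{113} \approx 7.3479 i$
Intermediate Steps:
$O{\left(L \right)} = 2 L$
$g = 10$ ($g = 12 - 2 = 10$)
$x{\left(w,I \right)} = 4 w$
$v{\left(b \right)} = \frac{1}{145 + b}$
$\sqrt{v{\left(x{\left(0 - 8,g \right)} \right)} + O{\left(-27 \right)}} = \sqrt{\frac{1}{145 + 4 \left(0 - 8\right)} + 2 \left(-27\right)} = \sqrt{\frac{1}{145 + 4 \left(0 - 8\right)} - 54} = \sqrt{\frac{1}{145 + 4 \left(-8\right)} - 54} = \sqrt{\frac{1}{145 - 32} - 54} = \sqrt{\frac{1}{113} - 54} = \sqrt{- \frac{6101}{113}} = \frac{i \sqrt{689413}}{113}$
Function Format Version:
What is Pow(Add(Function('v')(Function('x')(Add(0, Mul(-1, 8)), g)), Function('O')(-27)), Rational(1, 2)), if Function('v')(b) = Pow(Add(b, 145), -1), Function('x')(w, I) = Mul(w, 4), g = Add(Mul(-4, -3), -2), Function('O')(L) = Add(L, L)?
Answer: Mul(Rational(1, 113), I, Pow(689413, Rational(1, 2))) ≈ Mul(7.3479, I)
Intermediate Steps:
Function('O')(L) = Mul(2, L)
g = 10 (g = Add(12, -2) = 10)
Function('x')(w, I) = Mul(4, w)
Function('v')(b) = Pow(Add(145, b), -1)
Pow(Add(Function('v')(Function('x')(Add(0, Mul(-1, 8)), g)), Function('O')(-27)), Rational(1, 2)) = Pow(Add(Pow(Add(145, Mul(4, Add(0, Mul(-1, 8)))), -1), Mul(2, -27)), Rational(1, 2)) = Pow(Add(Pow(Add(145, Mul(4, Add(0, -8))), -1), -54), Rational(1, 2)) = Pow(Add(Pow(Add(145, Mul(4, -8)), -1), -54), Rational(1, 2)) = Pow(Add(Pow(Add(145, -32), -1), -54), Rational(1, 2)) = Pow(Add(Pow(113, -1), -54), Rational(1, 2)) = Pow(Add(Rational(1, 113), -54), Rational(1, 2)) = Pow(Rational(-6101, 113), Rational(1, 2)) = Mul(Rational(1, 113), I, Pow(689413, Rational(1, 2)))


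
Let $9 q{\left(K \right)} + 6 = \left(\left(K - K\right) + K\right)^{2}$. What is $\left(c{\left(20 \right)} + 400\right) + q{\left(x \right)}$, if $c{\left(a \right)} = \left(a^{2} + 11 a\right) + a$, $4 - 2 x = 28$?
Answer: $\frac{3166}{3} \approx 1055.3$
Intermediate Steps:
$x = -12$ ($x = 2 - 14 = -12$)
$q{\left(K \right)} = - \frac{2}{3} + \frac{K^{2}}{9}$ ($q{\left(K \right)} = - \frac{2}{3} + \frac{\left(\left(K - K\right) + K\right)^{2}}{9} = - \frac{2}{3} + \frac{\left(0 + K\right)^{2}}{9} = - \frac{2}{3} + \frac{K^{2}}{9}$)
$c{\left(a \right)} = a^{2} + 12 a$
$\left(c{\left(20 \right)} + 400\right) + q{\left(x \right)} = \left(20 \left(12 + 20\right) + 400\right) - \left(\frac{2}{3} - \frac{\left(-12\right)^{2}}{9}\right) = \left(20 \cdot 32 + 400\right) + \left(- \frac{2}{3} + \frac{1}{9} \cdot 144\right) = \left(640 + 400\right) + \left(- \frac{2}{3} + 16\right) = 1040 + \frac{46}{3} = \frac{3166}{3}$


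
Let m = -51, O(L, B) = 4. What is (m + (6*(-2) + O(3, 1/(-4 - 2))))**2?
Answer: 3481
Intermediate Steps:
(m + (6*(-2) + O(3, 1/(-4 - 2))))**2 = (-51 + (6*(-2) + 4))**2 = (-51 + (-12 + 4))**2 = (-51 - 8)**2 = (-59)**2 = 3481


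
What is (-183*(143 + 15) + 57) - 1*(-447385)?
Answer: 418528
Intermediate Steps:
(-183*(143 + 15) + 57) - 1*(-447385) = (-183*158 + 57) + 447385 = (-28914 + 57) + 447385 = -28857 + 447385 = 418528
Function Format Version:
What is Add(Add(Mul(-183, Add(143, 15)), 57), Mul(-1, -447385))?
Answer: 418528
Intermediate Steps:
Add(Add(Mul(-183, Add(143, 15)), 57), Mul(-1, -447385)) = Add(Add(Mul(-183, 158), 57), 447385) = Add(Add(-28914, 57), 447385) = Add(-28857, 447385) = 418528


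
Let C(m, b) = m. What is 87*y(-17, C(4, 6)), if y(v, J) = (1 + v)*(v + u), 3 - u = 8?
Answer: 30624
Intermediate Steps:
u = -5 (u = 3 - 1*8 = 3 - 8 = -5)
y(v, J) = (1 + v)*(-5 + v) (y(v, J) = (1 + v)*(v - 5) = (1 + v)*(-5 + v))
87*y(-17, C(4, 6)) = 87*(-5 + (-17)² - 4*(-17)) = 87*(-5 + 289 + 68) = 87*352 = 30624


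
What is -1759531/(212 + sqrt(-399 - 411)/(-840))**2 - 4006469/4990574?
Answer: (-70255309367616979*I - 142694399904*sqrt(10))/(4990574*(35616*sqrt(10) + 352360951*I)) ≈ -39.952 - 0.012514*I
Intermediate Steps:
-1759531/(212 + sqrt(-399 - 411)/(-840))**2 - 4006469/4990574 = -1759531/(212 + sqrt(-810)*(-1/840))**2 - 4006469*1/4990574 = -1759531/(212 + (9*I*sqrt(10))*(-1/840))**2 - 4006469/4990574 = -1759531/(212 - 3*I*sqrt(10)/280)**2 - 4006469/4990574 = -4006469/4990574 - 1759531/(212 - 3*I*sqrt(10)/280)**2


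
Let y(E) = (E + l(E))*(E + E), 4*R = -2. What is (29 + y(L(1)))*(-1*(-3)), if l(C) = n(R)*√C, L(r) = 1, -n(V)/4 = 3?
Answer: 21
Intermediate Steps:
R = -½ (R = (¼)*(-2) = -½ ≈ -0.50000)
n(V) = -12 (n(V) = -4*3 = -12)
l(C) = -12*√C
y(E) = 2*E*(E - 12*√E) (y(E) = (E - 12*√E)*(E + E) = (E - 12*√E)*(2*E) = 2*E*(E - 12*√E))
(29 + y(L(1)))*(-1*(-3)) = (29 + 2*1*(1 - 12*√1))*(-1*(-3)) = (29 + 2*1*(1 - 12*1))*3 = (29 + 2*1*(1 - 12))*3 = (29 + 2*1*(-11))*3 = (29 - 22)*3 = 7*3 = 21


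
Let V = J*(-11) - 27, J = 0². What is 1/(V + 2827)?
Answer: 1/2800 ≈ 0.00035714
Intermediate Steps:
J = 0
V = -27 (V = 0*(-11) - 27 = 0 - 27 = -27)
1/(V + 2827) = 1/(-27 + 2827) = 1/2800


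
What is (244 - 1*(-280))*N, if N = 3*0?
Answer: 0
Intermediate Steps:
N = 0
(244 - 1*(-280))*N = (244 - 1*(-280))*0 = (244 + 280)*0 = 524*0 = 0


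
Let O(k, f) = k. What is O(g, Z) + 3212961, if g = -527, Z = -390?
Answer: 3212434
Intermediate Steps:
O(g, Z) + 3212961 = -527 + 3212961 = 3212434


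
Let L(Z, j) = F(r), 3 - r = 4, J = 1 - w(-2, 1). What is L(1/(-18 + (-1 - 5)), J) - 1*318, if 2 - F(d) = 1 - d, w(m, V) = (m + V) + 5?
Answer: -318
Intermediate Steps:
w(m, V) = 5 + V + m (w(m, V) = (V + m) + 5 = 5 + V + m)
J = -3 (J = 1 - (5 + 1 - 2) = 1 - 1*4 = 1 - 4 = -3)
r = -1 (r = 3 - 1*4 = 3 - 4 = -1)
F(d) = 1 + d (F(d) = 2 - (1 - d) = 2 + (-1 + d) = 1 + d)
L(Z, j) = 0 (L(Z, j) = 1 - 1 = 0)
L(1/(-18 + (-1 - 5)), J) - 1*318 = 0 - 1*318 = 0 - 318 = -318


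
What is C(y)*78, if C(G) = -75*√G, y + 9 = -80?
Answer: -5850*I*√89 ≈ -55189.0*I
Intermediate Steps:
y = -89 (y = -9 - 80 = -89)
C(y)*78 = -75*I*√89*78 = -5850*I*√89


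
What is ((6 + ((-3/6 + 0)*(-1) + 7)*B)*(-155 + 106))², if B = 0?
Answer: 86436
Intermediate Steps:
((6 + ((-3/6 + 0)*(-1) + 7)*B)*(-155 + 106))² = ((6 + ((-3/6 + 0)*(-1) + 7)*0)*(-155 + 106))² = ((6 + ((-3*⅙ + 0)*(-1) + 7)*0)*(-49))² = ((6 + ((-½ + 0)*(-1) + 7)*0)*(-49))² = ((6 + (-½*(-1) + 7)*0)*(-49))² = ((6 + (½ + 7)*0)*(-49))² = ((6 + (15/2)*0)*(-49))² = ((6 + 0)*(-49))² = (6*(-49))² = (-294)² = 86436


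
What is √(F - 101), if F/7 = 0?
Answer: I*√101 ≈ 10.05*I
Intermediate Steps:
F = 0 (F = 7*0 = 0)
√(F - 101) = √(0 - 101) = √(-101) = I*√101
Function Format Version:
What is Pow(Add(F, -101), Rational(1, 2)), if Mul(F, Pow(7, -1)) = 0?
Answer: Mul(I, Pow(101, Rational(1, 2))) ≈ Mul(10.050, I)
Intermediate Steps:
F = 0 (F = Mul(7, 0) = 0)
Pow(Add(F, -101), Rational(1, 2)) = Pow(Add(0, -101), Rational(1, 2)) = Pow(-101, Rational(1, 2)) = Mul(I, Pow(101, Rational(1, 2)))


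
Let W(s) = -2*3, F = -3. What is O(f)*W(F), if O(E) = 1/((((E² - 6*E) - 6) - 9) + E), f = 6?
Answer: ⅔ ≈ 0.66667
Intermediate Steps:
W(s) = -6
O(E) = 1/(-15 + E² - 5*E) (O(E) = 1/(((-6 + E² - 6*E) - 9) + E) = 1/((-15 + E² - 6*E) + E) = 1/(-15 + E² - 5*E))
O(f)*W(F) = -6/(-15 + 6² - 5*6) = -6/(-15 + 36 - 30) = -6/(-9) = -⅑*(-6) = ⅔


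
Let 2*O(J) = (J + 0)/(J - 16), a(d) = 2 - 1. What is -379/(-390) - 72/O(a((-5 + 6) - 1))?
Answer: 842779/390 ≈ 2161.0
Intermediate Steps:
a(d) = 1
O(J) = J/(2*(-16 + J)) (O(J) = ((J + 0)/(J - 16))/2 = (J/(-16 + J))/2 = J/(2*(-16 + J)))
-379/(-390) - 72/O(a((-5 + 6) - 1)) = -379/(-390) - 72/((½)*1/(-16 + 1)) = -379*(-1/390) - 72/((½)*1/(-15)) = 379/390 - 72/((½)*1*(-1/15)) = 379/390 - 72/(-1/30) = 379/390 - 72*(-30) = 379/390 + 2160 = 842779/390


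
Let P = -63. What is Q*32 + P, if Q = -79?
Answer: -2591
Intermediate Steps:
Q*32 + P = -79*32 - 63 = -2528 - 63 = -2591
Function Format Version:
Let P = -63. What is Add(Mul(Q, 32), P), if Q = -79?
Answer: -2591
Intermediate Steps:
Add(Mul(Q, 32), P) = Add(Mul(-79, 32), -63) = Add(-2528, -63) = -2591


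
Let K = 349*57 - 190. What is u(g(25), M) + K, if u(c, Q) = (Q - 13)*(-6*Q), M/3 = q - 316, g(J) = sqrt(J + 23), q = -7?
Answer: -5689645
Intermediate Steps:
g(J) = sqrt(23 + J)
M = -969 (M = 3*(-7 - 316) = 3*(-323) = -969)
u(c, Q) = -6*Q*(-13 + Q) (u(c, Q) = (-13 + Q)*(-6*Q) = -6*Q*(-13 + Q))
K = 19703 (K = 19893 - 190 = 19703)
u(g(25), M) + K = 6*(-969)*(13 - 1*(-969)) + 19703 = 6*(-969)*(13 + 969) + 19703 = 6*(-969)*982 + 19703 = -5709348 + 19703 = -5689645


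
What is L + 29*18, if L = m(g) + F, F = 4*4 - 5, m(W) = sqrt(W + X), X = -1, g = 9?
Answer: 533 + 2*sqrt(2) ≈ 535.83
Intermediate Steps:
m(W) = sqrt(-1 + W) (m(W) = sqrt(W - 1) = sqrt(-1 + W))
F = 11 (F = 16 - 5 = 11)
L = 11 + 2*sqrt(2) (L = sqrt(-1 + 9) + 11 = sqrt(8) + 11 = 2*sqrt(2) + 11 = 11 + 2*sqrt(2) ≈ 13.828)
L + 29*18 = (11 + 2*sqrt(2)) + 29*18 = (11 + 2*sqrt(2)) + 522 = 533 + 2*sqrt(2)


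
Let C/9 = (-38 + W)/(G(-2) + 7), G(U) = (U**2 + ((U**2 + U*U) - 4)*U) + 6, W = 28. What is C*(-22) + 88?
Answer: 308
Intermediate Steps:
G(U) = 6 + U**2 + U*(-4 + 2*U**2) (G(U) = (U**2 + ((U**2 + U**2) - 4)*U) + 6 = (U**2 + (2*U**2 - 4)*U) + 6 = (U**2 + (-4 + 2*U**2)*U) + 6 = (U**2 + U*(-4 + 2*U**2)) + 6 = 6 + U**2 + U*(-4 + 2*U**2))
C = -10 (C = 9*((-38 + 28)/((6 + (-2)**2 - 4*(-2) + 2*(-2)**3) + 7)) = 9*(-10/((6 + 4 + 8 + 2*(-8)) + 7)) = 9*(-10/((6 + 4 + 8 - 16) + 7)) = 9*(-10/(2 + 7)) = 9*(-10/9) = -10)
C*(-22) + 88 = -10*(-22) + 88 = 220 + 88 = 308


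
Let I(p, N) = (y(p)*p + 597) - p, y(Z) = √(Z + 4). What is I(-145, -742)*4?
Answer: 2968 - 580*I*√141 ≈ 2968.0 - 6887.1*I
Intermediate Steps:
y(Z) = √(4 + Z)
I(p, N) = 597 - p + p*√(4 + p) (I(p, N) = (√(4 + p)*p + 597) - p = (p*√(4 + p) + 597) - p = (597 + p*√(4 + p)) - p = 597 - p + p*√(4 + p))
I(-145, -742)*4 = (597 - 1*(-145) - 145*√(4 - 145))*4 = (597 + 145 - 145*I*√141)*4 = (742 - 145*I*√141)*4 = 2968 - 580*I*√141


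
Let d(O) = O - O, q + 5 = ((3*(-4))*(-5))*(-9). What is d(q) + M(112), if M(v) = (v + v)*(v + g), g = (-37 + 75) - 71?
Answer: 17696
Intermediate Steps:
q = -545 (q = -5 + ((3*(-4))*(-5))*(-9) = -5 - 12*(-5)*(-9) = -5 + 60*(-9) = -5 - 540 = -545)
g = -33 (g = 38 - 71 = -33)
d(O) = 0
M(v) = 2*v*(-33 + v) (M(v) = (v + v)*(v - 33) = (2*v)*(-33 + v) = 2*v*(-33 + v))
d(q) + M(112) = 0 + 2*112*(-33 + 112) = 0 + 2*112*79 = 0 + 17696 = 17696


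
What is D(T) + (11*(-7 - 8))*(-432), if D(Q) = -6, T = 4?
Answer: 71274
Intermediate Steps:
D(T) + (11*(-7 - 8))*(-432) = -6 + (11*(-7 - 8))*(-432) = -6 + (11*(-15))*(-432) = -6 - 165*(-432) = -6 + 71280 = 71274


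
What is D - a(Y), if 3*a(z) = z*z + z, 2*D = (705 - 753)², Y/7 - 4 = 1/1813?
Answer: 59115800/67081 ≈ 881.26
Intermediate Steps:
Y = 7253/259 (Y = 28 + 7/1813 = 28 + 7*(1/1813) = 28 + 1/259 = 7253/259 ≈ 28.004)
D = 1152 (D = (705 - 753)²/2 = (½)*(-48)² = (½)*2304 = 1152)
a(z) = z/3 + z²/3 (a(z) = (z*z + z)/3 = (z² + z)/3 = (z + z²)/3 = z/3 + z²/3)
D - a(Y) = 1152 - 7253*(1 + 7253/259)/(3*259) = 1152 - 7253*7512/(3*259*259) = 1152 - 1*18161512/67081 = 1152 - 18161512/67081 = 59115800/67081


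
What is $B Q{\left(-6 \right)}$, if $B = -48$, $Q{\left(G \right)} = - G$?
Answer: $-288$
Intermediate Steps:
$B Q{\left(-6 \right)} = - 48 \left(\left(-1\right) \left(-6\right)\right) = \left(-48\right) 6 = -288$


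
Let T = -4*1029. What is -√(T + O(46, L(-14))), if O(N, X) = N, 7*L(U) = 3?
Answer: -I*√4070 ≈ -63.797*I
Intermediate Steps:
L(U) = 3/7 (L(U) = (⅐)*3 = 3/7)
T = -4116
-√(T + O(46, L(-14))) = -√(-4116 + 46) = -√(-4070) = -I*√4070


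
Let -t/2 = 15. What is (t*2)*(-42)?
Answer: 2520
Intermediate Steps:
t = -30 (t = -2*15 = -30)
(t*2)*(-42) = -30*2*(-42) = -60*(-42) = 2520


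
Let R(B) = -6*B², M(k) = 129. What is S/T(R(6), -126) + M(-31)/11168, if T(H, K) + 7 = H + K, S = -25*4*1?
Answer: 3329/11168 ≈ 0.29808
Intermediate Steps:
S = -100 (S = -100*1 = -100)
T(H, K) = -7 + H + K (T(H, K) = -7 + (H + K) = -7 + H + K)
S/T(R(6), -126) + M(-31)/11168 = -100/(-7 - 6*6² - 126) + 129/11168 = -100/(-7 - 6*36 - 126) + 129*(1/11168) = -100/(-7 - 216 - 126) + 129/11168 = -100/(-349) + 129/11168 = -100*(-1/349) + 129/11168 = 100/349 + 129/11168 = 3329/11168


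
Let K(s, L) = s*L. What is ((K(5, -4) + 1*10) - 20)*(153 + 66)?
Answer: -6570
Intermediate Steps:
K(s, L) = L*s
((K(5, -4) + 1*10) - 20)*(153 + 66) = ((-4*5 + 1*10) - 20)*(153 + 66) = ((-20 + 10) - 20)*219 = (-10 - 20)*219 = -30*219 = -6570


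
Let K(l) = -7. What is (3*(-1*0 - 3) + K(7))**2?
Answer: 256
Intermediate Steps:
(3*(-1*0 - 3) + K(7))**2 = (3*(-1*0 - 3) - 7)**2 = (3*(0 - 3) - 7)**2 = (3*(-3) - 7)**2 = (-9 - 7)**2 = (-16)**2 = 256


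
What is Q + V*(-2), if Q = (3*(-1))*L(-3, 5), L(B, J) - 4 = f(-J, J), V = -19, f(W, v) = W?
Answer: 41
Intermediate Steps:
L(B, J) = 4 - J
Q = 3 (Q = (3*(-1))*(4 - 1*5) = -3*(4 - 5) = -3*(-1) = 3)
Q + V*(-2) = 3 - 19*(-2) = 3 + 38 = 41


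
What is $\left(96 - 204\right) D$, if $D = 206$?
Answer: $-22248$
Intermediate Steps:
$\left(96 - 204\right) D = \left(96 - 204\right) 206 = \left(-108\right) 206 = -22248$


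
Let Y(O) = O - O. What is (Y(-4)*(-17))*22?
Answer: 0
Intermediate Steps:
Y(O) = 0
(Y(-4)*(-17))*22 = (0*(-17))*22 = 0*22 = 0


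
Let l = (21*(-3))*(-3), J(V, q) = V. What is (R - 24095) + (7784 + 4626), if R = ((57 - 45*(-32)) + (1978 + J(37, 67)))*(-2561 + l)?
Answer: -8342149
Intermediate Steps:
l = 189 (l = -63*(-3) = 189)
R = -8330464 (R = ((57 - 45*(-32)) + (1978 + 37))*(-2561 + 189) = ((57 + 1440) + 2015)*(-2372) = (1497 + 2015)*(-2372) = 3512*(-2372) = -8330464)
(R - 24095) + (7784 + 4626) = (-8330464 - 24095) + (7784 + 4626) = -8354559 + 12410 = -8342149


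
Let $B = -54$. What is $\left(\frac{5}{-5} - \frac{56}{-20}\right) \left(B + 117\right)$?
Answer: $\frac{567}{5} \approx 113.4$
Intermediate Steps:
$\left(\frac{5}{-5} - \frac{56}{-20}\right) \left(B + 117\right) = \left(\frac{5}{-5} - \frac{56}{-20}\right) \left(-54 + 117\right) = \left(5 \left(- \frac{1}{5}\right) - - \frac{14}{5}\right) 63 = \left(-1 + \frac{14}{5}\right) 63 = \frac{9}{5} \cdot 63 = \frac{567}{5}$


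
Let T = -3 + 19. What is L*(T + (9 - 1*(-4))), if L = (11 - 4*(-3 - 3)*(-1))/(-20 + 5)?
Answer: 377/15 ≈ 25.133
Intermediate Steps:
T = 16
L = 13/15 (L = (11 - 4*(-6)*(-1))/(-15) = (11 + 24*(-1))*(-1/15) = (11 - 24)*(-1/15) = -13*(-1/15) = 13/15 ≈ 0.86667)
L*(T + (9 - 1*(-4))) = 13*(16 + (9 - 1*(-4)))/15 = 13*(16 + (9 + 4))/15 = 13*(16 + 13)/15 = (13/15)*29 = 377/15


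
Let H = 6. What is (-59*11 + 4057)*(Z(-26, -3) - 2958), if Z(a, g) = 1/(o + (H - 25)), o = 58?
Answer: -131050096/13 ≈ -1.0081e+7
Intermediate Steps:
Z(a, g) = 1/39 (Z(a, g) = 1/(58 + (6 - 25)) = 1/(58 - 19) = 1/39)
(-59*11 + 4057)*(Z(-26, -3) - 2958) = (-59*11 + 4057)*(1/39 - 2958) = (-649 + 4057)*(-115361/39) = 3408*(-115361/39) = -131050096/13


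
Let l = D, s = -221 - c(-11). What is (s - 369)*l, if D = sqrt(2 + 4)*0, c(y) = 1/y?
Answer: 0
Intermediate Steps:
c(y) = 1/y
D = 0 (D = sqrt(6)*0 = 0)
s = -2430/11 (s = -221 - 1/(-11) = -221 - 1*(-1/11) = -221 + 1/11 = -2430/11 ≈ -220.91)
l = 0
(s - 369)*l = (-2430/11 - 369)*0 = -6489/11*0 = 0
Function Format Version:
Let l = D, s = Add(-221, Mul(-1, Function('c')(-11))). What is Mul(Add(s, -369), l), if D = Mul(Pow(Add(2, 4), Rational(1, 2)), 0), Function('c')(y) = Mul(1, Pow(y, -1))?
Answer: 0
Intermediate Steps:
Function('c')(y) = Pow(y, -1)
D = 0 (D = Mul(Pow(6, Rational(1, 2)), 0) = 0)
s = Rational(-2430, 11) (s = Add(-221, Mul(-1, Pow(-11, -1))) = Add(-221, Mul(-1, Rational(-1, 11))) = Add(-221, Rational(1, 11)) = Rational(-2430, 11) ≈ -220.91)
l = 0
Mul(Add(s, -369), l) = Mul(Add(Rational(-2430, 11), -369), 0) = Mul(Rational(-6489, 11), 0) = 0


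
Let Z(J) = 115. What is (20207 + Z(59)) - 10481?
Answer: 9841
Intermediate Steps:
(20207 + Z(59)) - 10481 = (20207 + 115) - 10481 = 20322 - 10481 = 9841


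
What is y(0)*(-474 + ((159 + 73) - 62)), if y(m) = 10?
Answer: -3040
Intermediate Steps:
y(0)*(-474 + ((159 + 73) - 62)) = 10*(-474 + ((159 + 73) - 62)) = 10*(-474 + (232 - 62)) = 10*(-474 + 170) = 10*(-304) = -3040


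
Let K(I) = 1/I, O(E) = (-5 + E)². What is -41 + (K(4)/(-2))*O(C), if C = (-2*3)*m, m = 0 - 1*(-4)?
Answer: -1169/8 ≈ -146.13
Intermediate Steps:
m = 4 (m = 0 + 4 = 4)
C = -24 (C = -2*3*4 = -6*4 = -24)
K(I) = 1/I
-41 + (K(4)/(-2))*O(C) = -41 + (1/(4*(-2)))*(-5 - 24)² = -41 + ((¼)*(-½))*(-29)² = -41 - ⅛*841 = -41 - 841/8 = -1169/8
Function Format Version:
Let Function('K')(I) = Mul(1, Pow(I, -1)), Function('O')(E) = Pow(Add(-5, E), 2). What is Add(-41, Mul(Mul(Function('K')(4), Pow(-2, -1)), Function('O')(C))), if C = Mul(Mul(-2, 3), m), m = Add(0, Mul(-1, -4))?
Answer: Rational(-1169, 8) ≈ -146.13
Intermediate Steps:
m = 4 (m = Add(0, 4) = 4)
C = -24 (C = Mul(Mul(-2, 3), 4) = Mul(-6, 4) = -24)
Function('K')(I) = Pow(I, -1)
Add(-41, Mul(Mul(Function('K')(4), Pow(-2, -1)), Function('O')(C))) = Add(-41, Mul(Mul(Pow(4, -1), Pow(-2, -1)), Pow(Add(-5, -24), 2))) = Add(-41, Mul(Mul(Rational(1, 4), Rational(-1, 2)), Pow(-29, 2))) = Add(-41, Mul(Rational(-1, 8), 841)) = Add(-41, Rational(-841, 8)) = Rational(-1169, 8)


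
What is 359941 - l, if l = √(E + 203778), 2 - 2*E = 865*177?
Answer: 359941 - √508906/2 ≈ 3.5958e+5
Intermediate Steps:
E = -153103/2 (E = 1 - 865*177/2 = 1 - ½*153105 = 1 - 153105/2 = -153103/2 ≈ -76552.)
l = √508906/2 (l = √(-153103/2 + 203778) = √(254453/2) = √508906/2 ≈ 356.69)
359941 - l = 359941 - √508906/2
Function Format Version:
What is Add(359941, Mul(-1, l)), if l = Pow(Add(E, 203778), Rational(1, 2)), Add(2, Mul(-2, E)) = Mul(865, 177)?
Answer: Add(359941, Mul(Rational(-1, 2), Pow(508906, Rational(1, 2)))) ≈ 3.5958e+5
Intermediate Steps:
E = Rational(-153103, 2) (E = Add(1, Mul(Rational(-1, 2), Mul(865, 177))) = Add(1, Mul(Rational(-1, 2), 153105)) = Add(1, Rational(-153105, 2)) = Rational(-153103, 2) ≈ -76552.)
l = Mul(Rational(1, 2), Pow(508906, Rational(1, 2))) (l = Pow(Add(Rational(-153103, 2), 203778), Rational(1, 2)) = Pow(Rational(254453, 2), Rational(1, 2)) = Mul(Rational(1, 2), Pow(508906, Rational(1, 2))) ≈ 356.69)
Add(359941, Mul(-1, l)) = Add(359941, Mul(-1, Mul(Rational(1, 2), Pow(508906, Rational(1, 2))))) = Add(359941, Mul(Rational(-1, 2), Pow(508906, Rational(1, 2))))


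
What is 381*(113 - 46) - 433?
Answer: 25094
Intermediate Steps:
381*(113 - 46) - 433 = 381*67 - 433 = 25527 - 433 = 25094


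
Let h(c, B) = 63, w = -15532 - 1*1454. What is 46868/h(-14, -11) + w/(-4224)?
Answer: 33173425/44352 ≈ 747.96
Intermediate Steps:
w = -16986 (w = -15532 - 1454 = -16986)
46868/h(-14, -11) + w/(-4224) = 46868/63 - 16986/(-4224) = 46868*(1/63) - 16986*(-1/4224) = 46868/63 + 2831/704 = 33173425/44352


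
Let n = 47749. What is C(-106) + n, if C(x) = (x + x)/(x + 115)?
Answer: 429529/9 ≈ 47725.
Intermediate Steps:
C(x) = 2*x/(115 + x) (C(x) = (2*x)/(115 + x) = 2*x/(115 + x))
C(-106) + n = 2*(-106)/(115 - 106) + 47749 = 2*(-106)/9 + 47749 = 2*(-106)*(⅑) + 47749 = -212/9 + 47749 = 429529/9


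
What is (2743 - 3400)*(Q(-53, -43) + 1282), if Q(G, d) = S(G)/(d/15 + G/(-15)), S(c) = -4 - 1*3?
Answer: -1670751/2 ≈ -8.3538e+5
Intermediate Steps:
S(c) = -7 (S(c) = -4 - 3 = -7)
Q(G, d) = -7/(-G/15 + d/15) (Q(G, d) = -7/(d/15 + G/(-15)) = -7/(d*(1/15) + G*(-1/15)) = -7/(d/15 - G/15) = -7/(-G/15 + d/15))
(2743 - 3400)*(Q(-53, -43) + 1282) = (2743 - 3400)*(105/(-53 - 1*(-43)) + 1282) = -657*(105/(-53 + 43) + 1282) = -657*(105/(-10) + 1282) = -657*(105*(-1/10) + 1282) = -657*(-21/2 + 1282) = -657*2543/2 = -1670751/2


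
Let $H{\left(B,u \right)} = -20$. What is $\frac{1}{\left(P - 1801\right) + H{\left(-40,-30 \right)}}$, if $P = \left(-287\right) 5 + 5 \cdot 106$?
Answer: $- \frac{1}{2726} \approx -0.00036684$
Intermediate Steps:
$P = -905$ ($P = -1435 + 530 = -905$)
$\frac{1}{\left(P - 1801\right) + H{\left(-40,-30 \right)}} = \frac{1}{\left(-905 - 1801\right) - 20} = \frac{1}{-2706 - 20} = \frac{1}{-2726} = - \frac{1}{2726}$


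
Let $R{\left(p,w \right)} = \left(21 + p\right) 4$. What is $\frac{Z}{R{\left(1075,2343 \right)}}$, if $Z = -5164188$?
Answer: $- \frac{1291047}{1096} \approx -1178.0$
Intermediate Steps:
$R{\left(p,w \right)} = 84 + 4 p$
$\frac{Z}{R{\left(1075,2343 \right)}} = - \frac{5164188}{84 + 4 \cdot 1075} = - \frac{5164188}{84 + 4300} = - \frac{5164188}{4384} = \left(-5164188\right) \frac{1}{4384} = - \frac{1291047}{1096}$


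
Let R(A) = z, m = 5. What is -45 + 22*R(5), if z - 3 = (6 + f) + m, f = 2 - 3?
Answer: 241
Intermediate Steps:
f = -1
z = 13 (z = 3 + ((6 - 1) + 5) = 3 + (5 + 5) = 3 + 10 = 13)
R(A) = 13
-45 + 22*R(5) = -45 + 22*13 = -45 + 286 = 241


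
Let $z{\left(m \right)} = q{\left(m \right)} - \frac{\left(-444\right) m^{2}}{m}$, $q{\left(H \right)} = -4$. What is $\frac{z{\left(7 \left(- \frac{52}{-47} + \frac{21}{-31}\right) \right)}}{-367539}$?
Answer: $- \frac{1936672}{535504323} \approx -0.0036165$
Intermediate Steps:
$z{\left(m \right)} = -4 + 444 m$ ($z{\left(m \right)} = -4 - \frac{\left(-444\right) m^{2}}{m} = -4 - - 444 m = -4 + 444 m$)
$\frac{z{\left(7 \left(- \frac{52}{-47} + \frac{21}{-31}\right) \right)}}{-367539} = \frac{-4 + 444 \cdot 7 \left(- \frac{52}{-47} + \frac{21}{-31}\right)}{-367539} = \left(-4 + 444 \cdot 7 \left(\left(-52\right) \left(- \frac{1}{47}\right) + 21 \left(- \frac{1}{31}\right)\right)\right) \left(- \frac{1}{367539}\right) = \left(-4 + 444 \cdot 7 \left(\frac{52}{47} - \frac{21}{31}\right)\right) \left(- \frac{1}{367539}\right) = \left(-4 + 444 \cdot 7 \cdot \frac{625}{1457}\right) \left(- \frac{1}{367539}\right) = \left(-4 + 444 \cdot \frac{4375}{1457}\right) \left(- \frac{1}{367539}\right) = \left(-4 + \frac{1942500}{1457}\right) \left(- \frac{1}{367539}\right) = \frac{1936672}{1457} \left(- \frac{1}{367539}\right) = - \frac{1936672}{535504323}$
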